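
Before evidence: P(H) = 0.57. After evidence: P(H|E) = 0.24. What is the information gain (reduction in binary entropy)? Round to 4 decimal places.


Prior entropy = 0.9858
Posterior entropy = 0.795
Information gain = 0.9858 - 0.795 = 0.1908

0.1908


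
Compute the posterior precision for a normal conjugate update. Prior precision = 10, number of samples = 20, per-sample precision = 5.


tau_post = tau_0 + n * tau
= 10 + 20 * 5 = 110

110


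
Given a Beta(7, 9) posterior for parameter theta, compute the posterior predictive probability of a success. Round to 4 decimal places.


For a Beta-Bernoulli model, the predictive probability is the mean:
P(success) = 7/(7+9) = 7/16 = 0.4375

0.4375


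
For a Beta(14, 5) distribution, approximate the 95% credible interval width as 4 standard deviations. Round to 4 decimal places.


Variance of Beta(a,b) = ab / ((a+b)^2 * (a+b+1))
= 14*5 / ((19)^2 * 20)
= 0.0097
SD = sqrt(0.0097) = 0.0985
Width = 4 * SD = 0.3939

0.3939


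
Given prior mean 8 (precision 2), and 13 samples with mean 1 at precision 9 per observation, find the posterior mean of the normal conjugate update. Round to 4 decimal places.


The posterior mean is a precision-weighted average of prior and data.
Post. prec. = 2 + 117 = 119
Post. mean = (16 + 117)/119 = 133/119 = 1.1176

1.1176


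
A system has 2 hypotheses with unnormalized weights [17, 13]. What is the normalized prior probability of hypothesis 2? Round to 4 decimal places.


The normalized prior is the weight divided by the total.
Total weight = 30
P(H2) = 13 / 30 = 0.4333

0.4333


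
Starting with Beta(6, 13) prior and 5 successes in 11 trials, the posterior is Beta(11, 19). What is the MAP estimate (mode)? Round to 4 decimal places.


The mode of Beta(a, b) when a > 1 and b > 1 is (a-1)/(a+b-2)
= (11 - 1) / (11 + 19 - 2)
= 10 / 28
= 0.3571

0.3571


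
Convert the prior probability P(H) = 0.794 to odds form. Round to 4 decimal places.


P(not H) = 1 - 0.794 = 0.206
Odds = 0.794 / 0.206 = 3.8544

3.8544


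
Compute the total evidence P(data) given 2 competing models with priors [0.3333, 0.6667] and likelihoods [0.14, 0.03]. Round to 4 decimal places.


Marginal likelihood = sum P(model_i) * P(data|model_i)
Model 1: 0.3333 * 0.14 = 0.0467
Model 2: 0.6667 * 0.03 = 0.02
Total = 0.0667

0.0667


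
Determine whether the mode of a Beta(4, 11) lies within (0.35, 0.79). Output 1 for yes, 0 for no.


First find the mode: (a-1)/(a+b-2) = 0.2308
Is 0.2308 in (0.35, 0.79)? 0

0


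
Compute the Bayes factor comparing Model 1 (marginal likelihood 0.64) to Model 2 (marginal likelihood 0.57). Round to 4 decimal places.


BF12 = marginal likelihood of M1 / marginal likelihood of M2
= 0.64/0.57
= 1.1228

1.1228


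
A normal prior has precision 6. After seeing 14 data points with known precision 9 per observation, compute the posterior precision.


In the conjugate normal model, precisions add:
tau_posterior = tau_prior + n * tau_data
= 6 + 14*9 = 132

132


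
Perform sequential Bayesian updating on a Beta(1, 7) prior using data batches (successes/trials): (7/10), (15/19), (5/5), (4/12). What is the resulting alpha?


Accumulate successes: 31
Posterior alpha = prior alpha + sum of successes
= 1 + 31 = 32

32


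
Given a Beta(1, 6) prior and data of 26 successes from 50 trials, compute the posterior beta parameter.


Number of failures = 50 - 26 = 24
Posterior beta = 6 + 24 = 30

30


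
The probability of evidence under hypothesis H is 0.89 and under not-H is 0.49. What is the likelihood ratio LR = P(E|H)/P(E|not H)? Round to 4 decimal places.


LR = 0.89 / 0.49
= 1.8163

1.8163


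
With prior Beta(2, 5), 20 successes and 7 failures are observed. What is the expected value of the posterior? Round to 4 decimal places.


Posterior = Beta(22, 12)
E[theta] = alpha/(alpha+beta)
= 22/34 = 0.6471

0.6471


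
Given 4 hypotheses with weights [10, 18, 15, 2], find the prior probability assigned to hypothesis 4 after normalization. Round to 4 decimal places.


To normalize, divide each weight by the sum of all weights.
Sum = 45
Prior(H4) = 2/45 = 0.0444

0.0444


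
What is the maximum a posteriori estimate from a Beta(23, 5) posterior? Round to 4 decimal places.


The MAP estimate equals the mode of the distribution.
Mode of Beta(a,b) = (a-1)/(a+b-2)
= 22/26
= 0.8462

0.8462


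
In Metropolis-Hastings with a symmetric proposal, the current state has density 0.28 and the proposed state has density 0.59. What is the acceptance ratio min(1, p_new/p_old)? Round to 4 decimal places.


Ratio = p_new / p_old = 0.59 / 0.28 = 2.1071
Acceptance = min(1, 2.1071) = 1.0

1.0


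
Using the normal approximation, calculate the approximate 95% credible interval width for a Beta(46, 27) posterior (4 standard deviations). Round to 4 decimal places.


Var(Beta) = 46*27/(73^2 * 74) = 0.0031
SD = 0.0561
Width ~ 4*SD = 0.2245

0.2245


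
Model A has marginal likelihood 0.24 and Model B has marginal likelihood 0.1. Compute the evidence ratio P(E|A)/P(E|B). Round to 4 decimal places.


Evidence ratio = P(E|A) / P(E|B)
= 0.24 / 0.1
= 2.4

2.4


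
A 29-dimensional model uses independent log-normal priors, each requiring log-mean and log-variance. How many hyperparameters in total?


Per parameter: 2 (log-mean and log-variance).
Total = 29 * 2 = 58

58


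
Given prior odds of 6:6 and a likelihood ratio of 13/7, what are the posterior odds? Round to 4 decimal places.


Posterior odds = prior odds * LR
Prior odds = 6/6 = 1.0
LR = 13/7 = 1.8571
Posterior odds = 1.0 * 1.8571 = 1.8571

1.8571


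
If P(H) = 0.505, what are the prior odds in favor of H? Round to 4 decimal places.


Prior odds = P(H) / (1 - P(H))
= 0.505 / 0.495
= 1.0202

1.0202


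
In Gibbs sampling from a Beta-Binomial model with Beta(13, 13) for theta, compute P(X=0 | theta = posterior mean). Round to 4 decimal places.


Posterior mean = alpha/(alpha+beta) = 13/26 = 0.5
P(X=0|theta=mean) = 1 - theta = 0.5

0.5


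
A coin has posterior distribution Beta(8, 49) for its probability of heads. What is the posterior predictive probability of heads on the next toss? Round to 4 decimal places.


Posterior predictive = E[theta] = alpha/(alpha+beta)
= 8/57
= 0.1404

0.1404


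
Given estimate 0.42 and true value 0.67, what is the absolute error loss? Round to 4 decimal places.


Absolute error = |estimate - true|
= |-0.25| = 0.25

0.25


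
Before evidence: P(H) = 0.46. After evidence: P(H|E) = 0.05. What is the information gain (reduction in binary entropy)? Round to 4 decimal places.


Prior entropy = 0.9954
Posterior entropy = 0.2864
Information gain = 0.9954 - 0.2864 = 0.709

0.709


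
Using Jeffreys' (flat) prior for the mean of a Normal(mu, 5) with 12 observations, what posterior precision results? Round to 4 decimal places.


Flat prior means prior precision is 0.
Posterior precision = n / sigma^2 = 12/5 = 2.4

2.4


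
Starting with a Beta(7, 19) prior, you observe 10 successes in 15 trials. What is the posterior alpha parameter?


For a Beta-Binomial conjugate model:
Posterior alpha = prior alpha + number of successes
= 7 + 10 = 17

17


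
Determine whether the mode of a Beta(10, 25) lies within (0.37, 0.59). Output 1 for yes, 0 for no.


First find the mode: (a-1)/(a+b-2) = 0.2727
Is 0.2727 in (0.37, 0.59)? 0

0


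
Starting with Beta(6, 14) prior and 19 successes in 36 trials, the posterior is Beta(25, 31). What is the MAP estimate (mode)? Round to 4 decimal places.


The mode of Beta(a, b) when a > 1 and b > 1 is (a-1)/(a+b-2)
= (25 - 1) / (25 + 31 - 2)
= 24 / 54
= 0.4444

0.4444


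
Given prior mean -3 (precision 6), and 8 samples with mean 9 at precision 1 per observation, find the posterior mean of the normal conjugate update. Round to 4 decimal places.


The posterior mean is a precision-weighted average of prior and data.
Post. prec. = 6 + 8 = 14
Post. mean = (-18 + 72)/14 = 54/14 = 3.8571

3.8571


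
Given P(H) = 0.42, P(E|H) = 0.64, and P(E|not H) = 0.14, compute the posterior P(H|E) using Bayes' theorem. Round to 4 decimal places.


By Bayes' theorem: P(H|E) = P(E|H)*P(H) / P(E)
P(E) = P(E|H)*P(H) + P(E|not H)*P(not H)
P(E) = 0.64*0.42 + 0.14*0.58 = 0.35
P(H|E) = 0.64*0.42 / 0.35 = 0.768

0.768


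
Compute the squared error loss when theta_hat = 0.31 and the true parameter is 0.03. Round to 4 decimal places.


L = (theta_hat - theta_true)^2
= (0.31 - 0.03)^2
= 0.28^2 = 0.0784

0.0784


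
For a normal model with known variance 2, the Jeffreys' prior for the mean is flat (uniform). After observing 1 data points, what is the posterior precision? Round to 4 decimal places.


Jeffreys' prior for normal mean (known variance) is flat.
Prior precision = 0.
Posterior precision = prior_prec + n/sigma^2 = 0 + 1/2
= 0.5

0.5


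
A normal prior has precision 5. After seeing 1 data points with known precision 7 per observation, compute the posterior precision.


In the conjugate normal model, precisions add:
tau_posterior = tau_prior + n * tau_data
= 5 + 1*7 = 12

12


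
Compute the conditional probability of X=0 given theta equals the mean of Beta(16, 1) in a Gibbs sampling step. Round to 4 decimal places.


Mean of Beta(16, 1) = 0.9412
P(X=0 | theta=0.9412) = 0.0588

0.0588


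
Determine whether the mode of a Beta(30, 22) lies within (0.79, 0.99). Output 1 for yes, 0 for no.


First find the mode: (a-1)/(a+b-2) = 0.58
Is 0.58 in (0.79, 0.99)? 0

0


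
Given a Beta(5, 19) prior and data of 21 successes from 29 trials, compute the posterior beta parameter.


Number of failures = 29 - 21 = 8
Posterior beta = 19 + 8 = 27

27


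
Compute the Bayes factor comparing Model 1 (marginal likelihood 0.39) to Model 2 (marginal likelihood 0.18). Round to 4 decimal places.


BF12 = marginal likelihood of M1 / marginal likelihood of M2
= 0.39/0.18
= 2.1667

2.1667


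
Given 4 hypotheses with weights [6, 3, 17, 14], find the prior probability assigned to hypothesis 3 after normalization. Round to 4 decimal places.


To normalize, divide each weight by the sum of all weights.
Sum = 40
Prior(H3) = 17/40 = 0.425

0.425


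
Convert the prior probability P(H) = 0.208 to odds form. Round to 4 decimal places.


P(not H) = 1 - 0.208 = 0.792
Odds = 0.208 / 0.792 = 0.2626

0.2626


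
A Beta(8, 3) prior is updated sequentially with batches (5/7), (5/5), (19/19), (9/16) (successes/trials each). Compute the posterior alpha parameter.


Sequential conjugate updating is equivalent to a single batch update.
Total successes across all batches = 38
alpha_posterior = alpha_prior + total_successes = 8 + 38
= 46

46


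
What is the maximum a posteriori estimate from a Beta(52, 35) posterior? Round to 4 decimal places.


The MAP estimate equals the mode of the distribution.
Mode of Beta(a,b) = (a-1)/(a+b-2)
= 51/85
= 0.6

0.6


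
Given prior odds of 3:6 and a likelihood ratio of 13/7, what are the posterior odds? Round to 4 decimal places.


Posterior odds = prior odds * LR
Prior odds = 3/6 = 0.5
LR = 13/7 = 1.8571
Posterior odds = 0.5 * 1.8571 = 0.9286

0.9286


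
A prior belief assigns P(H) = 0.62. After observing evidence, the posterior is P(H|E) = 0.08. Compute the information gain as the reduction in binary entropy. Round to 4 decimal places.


H(prior) = -0.62*log2(0.62) - 0.38*log2(0.38)
= 0.958
H(post) = -0.08*log2(0.08) - 0.92*log2(0.92)
= 0.4022
IG = 0.958 - 0.4022 = 0.5559

0.5559


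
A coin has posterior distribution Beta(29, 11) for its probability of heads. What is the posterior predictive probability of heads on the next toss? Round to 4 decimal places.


Posterior predictive = E[theta] = alpha/(alpha+beta)
= 29/40
= 0.725

0.725


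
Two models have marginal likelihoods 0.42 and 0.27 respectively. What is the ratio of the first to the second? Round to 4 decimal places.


Evidence ratio = 0.42 / 0.27
= 1.5556

1.5556


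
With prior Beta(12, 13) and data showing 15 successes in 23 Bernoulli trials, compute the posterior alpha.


Conjugate update: alpha_posterior = alpha_prior + k
= 12 + 15 = 27

27


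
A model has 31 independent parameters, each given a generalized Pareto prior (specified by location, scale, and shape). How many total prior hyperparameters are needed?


Each generalized Pareto prior needs 3 hyperparameters (location, scale, and shape).
Total = 3 * 31 = 93

93


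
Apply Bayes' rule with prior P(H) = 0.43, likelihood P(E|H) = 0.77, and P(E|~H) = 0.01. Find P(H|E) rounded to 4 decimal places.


Step 1: Compute marginal P(E) = P(E|H)P(H) + P(E|~H)P(~H)
= 0.77*0.43 + 0.01*0.57 = 0.3368
Step 2: P(H|E) = P(E|H)P(H)/P(E) = 0.3311/0.3368
= 0.9831

0.9831


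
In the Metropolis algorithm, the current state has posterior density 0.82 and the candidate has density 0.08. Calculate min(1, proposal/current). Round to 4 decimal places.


Ratio = 0.08/0.82 = 0.0976
Acceptance probability = min(1, 0.0976)
= 0.0976

0.0976


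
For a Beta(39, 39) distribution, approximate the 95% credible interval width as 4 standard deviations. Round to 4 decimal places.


Variance of Beta(a,b) = ab / ((a+b)^2 * (a+b+1))
= 39*39 / ((78)^2 * 79)
= 0.0032
SD = sqrt(0.0032) = 0.0563
Width = 4 * SD = 0.225

0.225


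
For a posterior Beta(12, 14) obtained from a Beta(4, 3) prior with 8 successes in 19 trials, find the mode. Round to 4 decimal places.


Mode = (alpha - 1) / (alpha + beta - 2)
= 11 / 24
= 0.4583

0.4583


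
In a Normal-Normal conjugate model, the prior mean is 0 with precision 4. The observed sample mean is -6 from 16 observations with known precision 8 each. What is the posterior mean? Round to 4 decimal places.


Posterior precision = tau0 + n*tau = 4 + 16*8 = 132
Posterior mean = (tau0*mu0 + n*tau*xbar) / posterior_precision
= (4*0 + 16*8*-6) / 132
= -768 / 132 = -5.8182

-5.8182


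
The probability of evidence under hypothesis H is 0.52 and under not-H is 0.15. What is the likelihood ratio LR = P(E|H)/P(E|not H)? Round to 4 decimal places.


LR = 0.52 / 0.15
= 3.4667

3.4667


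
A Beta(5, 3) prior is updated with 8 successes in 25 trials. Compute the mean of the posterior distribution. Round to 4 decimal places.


After update: Beta(13, 20)
Mean = 13 / (13 + 20) = 13 / 33
= 0.3939

0.3939


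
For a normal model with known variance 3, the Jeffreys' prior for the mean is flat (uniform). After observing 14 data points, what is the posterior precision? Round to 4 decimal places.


Jeffreys' prior for normal mean (known variance) is flat.
Prior precision = 0.
Posterior precision = prior_prec + n/sigma^2 = 0 + 14/3
= 4.6667

4.6667


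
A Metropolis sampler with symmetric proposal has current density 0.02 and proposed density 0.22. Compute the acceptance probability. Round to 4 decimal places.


For symmetric proposals, acceptance = min(1, pi(x*)/pi(x))
= min(1, 0.22/0.02)
= min(1, 11.0) = 1.0

1.0


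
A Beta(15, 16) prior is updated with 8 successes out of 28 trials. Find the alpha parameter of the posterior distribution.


In the Beta-Binomial conjugate update:
alpha_post = alpha_prior + successes
= 15 + 8
= 23

23


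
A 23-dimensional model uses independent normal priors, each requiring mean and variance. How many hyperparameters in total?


Per parameter: 2 (mean and variance).
Total = 23 * 2 = 46

46


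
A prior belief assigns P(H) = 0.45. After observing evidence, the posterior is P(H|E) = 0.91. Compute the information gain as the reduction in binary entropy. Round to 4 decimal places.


H(prior) = -0.45*log2(0.45) - 0.55*log2(0.55)
= 0.9928
H(post) = -0.91*log2(0.91) - 0.09*log2(0.09)
= 0.4365
IG = 0.9928 - 0.4365 = 0.5563

0.5563


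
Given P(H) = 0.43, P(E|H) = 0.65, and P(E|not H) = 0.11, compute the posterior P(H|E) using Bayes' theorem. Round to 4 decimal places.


By Bayes' theorem: P(H|E) = P(E|H)*P(H) / P(E)
P(E) = P(E|H)*P(H) + P(E|not H)*P(not H)
P(E) = 0.65*0.43 + 0.11*0.57 = 0.3422
P(H|E) = 0.65*0.43 / 0.3422 = 0.8168

0.8168


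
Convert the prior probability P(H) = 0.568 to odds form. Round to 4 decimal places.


P(not H) = 1 - 0.568 = 0.432
Odds = 0.568 / 0.432 = 1.3148

1.3148


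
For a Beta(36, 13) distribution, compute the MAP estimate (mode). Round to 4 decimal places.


MAP = mode = (a-1)/(a+b-2)
= (36-1)/(36+13-2)
= 35/47 = 0.7447

0.7447


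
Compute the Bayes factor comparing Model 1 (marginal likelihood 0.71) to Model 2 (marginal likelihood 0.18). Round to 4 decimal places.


BF12 = marginal likelihood of M1 / marginal likelihood of M2
= 0.71/0.18
= 3.9444

3.9444


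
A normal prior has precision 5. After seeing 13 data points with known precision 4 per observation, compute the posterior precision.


In the conjugate normal model, precisions add:
tau_posterior = tau_prior + n * tau_data
= 5 + 13*4 = 57

57


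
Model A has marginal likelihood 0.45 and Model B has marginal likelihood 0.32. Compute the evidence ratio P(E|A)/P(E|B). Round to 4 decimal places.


Evidence ratio = P(E|A) / P(E|B)
= 0.45 / 0.32
= 1.4062

1.4062


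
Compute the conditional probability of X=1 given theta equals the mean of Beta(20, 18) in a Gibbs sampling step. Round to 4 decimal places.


Mean of Beta(20, 18) = 0.5263
P(X=1 | theta=0.5263) = 0.5263

0.5263


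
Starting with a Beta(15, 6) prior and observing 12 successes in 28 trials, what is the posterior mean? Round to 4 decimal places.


Posterior parameters: alpha = 15 + 12 = 27
beta = 6 + 16 = 22
Posterior mean = alpha / (alpha + beta) = 27 / 49
= 0.551

0.551


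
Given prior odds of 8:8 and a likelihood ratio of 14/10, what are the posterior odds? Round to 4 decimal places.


Posterior odds = prior odds * LR
Prior odds = 8/8 = 1.0
LR = 14/10 = 1.4
Posterior odds = 1.0 * 1.4 = 1.4

1.4


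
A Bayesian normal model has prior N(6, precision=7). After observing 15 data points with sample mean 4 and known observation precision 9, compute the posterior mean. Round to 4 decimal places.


Posterior mean = (prior_precision * prior_mean + n * data_precision * data_mean) / (prior_precision + n * data_precision)
Numerator = 7*6 + 15*9*4 = 582
Denominator = 7 + 15*9 = 142
Posterior mean = 4.0986

4.0986


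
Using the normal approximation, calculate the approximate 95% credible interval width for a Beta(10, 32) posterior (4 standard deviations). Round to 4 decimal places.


Var(Beta) = 10*32/(42^2 * 43) = 0.0042
SD = 0.065
Width ~ 4*SD = 0.2598

0.2598


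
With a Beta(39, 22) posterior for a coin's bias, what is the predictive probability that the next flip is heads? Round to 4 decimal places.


The predictive probability equals the posterior mean.
P(next = heads) = alpha / (alpha + beta)
= 39 / 61 = 0.6393

0.6393


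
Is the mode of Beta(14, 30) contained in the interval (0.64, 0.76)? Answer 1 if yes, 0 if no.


Mode = (a-1)/(a+b-2) = 13/42 = 0.3095
Interval: (0.64, 0.76)
Contains mode? 0

0


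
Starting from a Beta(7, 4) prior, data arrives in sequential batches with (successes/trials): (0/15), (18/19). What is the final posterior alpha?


In sequential Bayesian updating, we sum all successes.
Total successes = 18
Final alpha = 7 + 18 = 25

25


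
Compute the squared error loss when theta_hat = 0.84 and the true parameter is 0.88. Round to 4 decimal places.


L = (theta_hat - theta_true)^2
= (0.84 - 0.88)^2
= -0.04^2 = 0.0016

0.0016


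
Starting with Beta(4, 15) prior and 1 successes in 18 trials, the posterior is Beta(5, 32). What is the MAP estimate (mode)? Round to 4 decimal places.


The mode of Beta(a, b) when a > 1 and b > 1 is (a-1)/(a+b-2)
= (5 - 1) / (5 + 32 - 2)
= 4 / 35
= 0.1143

0.1143


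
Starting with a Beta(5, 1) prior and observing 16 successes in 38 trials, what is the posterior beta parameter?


Posterior beta = prior beta + failures
Failures = 38 - 16 = 22
beta_post = 1 + 22 = 23

23


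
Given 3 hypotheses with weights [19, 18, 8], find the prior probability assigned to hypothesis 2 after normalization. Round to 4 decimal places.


To normalize, divide each weight by the sum of all weights.
Sum = 45
Prior(H2) = 18/45 = 0.4

0.4


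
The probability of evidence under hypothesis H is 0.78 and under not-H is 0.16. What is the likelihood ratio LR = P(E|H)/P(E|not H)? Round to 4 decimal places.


LR = 0.78 / 0.16
= 4.875

4.875


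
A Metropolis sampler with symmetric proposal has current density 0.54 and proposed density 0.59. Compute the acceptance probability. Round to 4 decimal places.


For symmetric proposals, acceptance = min(1, pi(x*)/pi(x))
= min(1, 0.59/0.54)
= min(1, 1.0926) = 1.0

1.0


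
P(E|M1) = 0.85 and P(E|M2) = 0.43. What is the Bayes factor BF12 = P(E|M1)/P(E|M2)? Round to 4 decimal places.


Bayes factor BF12 = P(E|M1) / P(E|M2)
= 0.85 / 0.43
= 1.9767

1.9767


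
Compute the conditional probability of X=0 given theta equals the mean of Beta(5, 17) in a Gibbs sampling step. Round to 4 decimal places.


Mean of Beta(5, 17) = 0.2273
P(X=0 | theta=0.2273) = 0.7727

0.7727


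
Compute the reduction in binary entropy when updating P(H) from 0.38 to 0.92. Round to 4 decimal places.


H_before = -p*log2(p) - (1-p)*log2(1-p) for p=0.38: 0.958
H_after for p=0.92: 0.4022
Reduction = 0.958 - 0.4022 = 0.5559

0.5559


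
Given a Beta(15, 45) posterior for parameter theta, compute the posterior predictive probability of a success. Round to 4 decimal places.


For a Beta-Bernoulli model, the predictive probability is the mean:
P(success) = 15/(15+45) = 15/60 = 0.25

0.25


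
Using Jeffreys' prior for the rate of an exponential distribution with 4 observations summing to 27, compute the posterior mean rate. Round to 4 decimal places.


Jeffreys' prior leads to posterior Gamma(4, 27).
Mean = 4/27 = 0.1481

0.1481


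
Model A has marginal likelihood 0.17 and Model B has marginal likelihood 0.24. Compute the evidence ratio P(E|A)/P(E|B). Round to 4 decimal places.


Evidence ratio = P(E|A) / P(E|B)
= 0.17 / 0.24
= 0.7083

0.7083


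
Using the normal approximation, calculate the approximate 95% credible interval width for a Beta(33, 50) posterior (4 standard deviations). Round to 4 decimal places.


Var(Beta) = 33*50/(83^2 * 84) = 0.0029
SD = 0.0534
Width ~ 4*SD = 0.2136

0.2136


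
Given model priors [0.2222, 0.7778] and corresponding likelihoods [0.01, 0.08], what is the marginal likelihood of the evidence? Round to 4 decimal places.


P(E) = sum_i P(M_i) P(E|M_i)
= 0.0022 + 0.0622
= 0.0644

0.0644


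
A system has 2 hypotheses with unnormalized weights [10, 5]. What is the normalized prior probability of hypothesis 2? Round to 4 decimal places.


The normalized prior is the weight divided by the total.
Total weight = 15
P(H2) = 5 / 15 = 0.3333

0.3333


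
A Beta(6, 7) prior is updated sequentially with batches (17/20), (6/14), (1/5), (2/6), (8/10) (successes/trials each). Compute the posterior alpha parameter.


Sequential conjugate updating is equivalent to a single batch update.
Total successes across all batches = 34
alpha_posterior = alpha_prior + total_successes = 6 + 34
= 40

40


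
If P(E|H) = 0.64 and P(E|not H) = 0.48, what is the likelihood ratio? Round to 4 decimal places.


Likelihood ratio = P(E|H) / P(E|not H)
= 0.64 / 0.48
= 1.3333

1.3333


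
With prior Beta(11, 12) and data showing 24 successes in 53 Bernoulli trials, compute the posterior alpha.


Conjugate update: alpha_posterior = alpha_prior + k
= 11 + 24 = 35

35


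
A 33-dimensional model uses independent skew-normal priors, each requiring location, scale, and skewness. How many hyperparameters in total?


Per parameter: 3 (location, scale, and skewness).
Total = 33 * 3 = 99

99


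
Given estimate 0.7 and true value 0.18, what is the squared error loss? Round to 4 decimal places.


Squared error = (estimate - true)^2
Difference = 0.52
Loss = 0.52^2 = 0.2704

0.2704


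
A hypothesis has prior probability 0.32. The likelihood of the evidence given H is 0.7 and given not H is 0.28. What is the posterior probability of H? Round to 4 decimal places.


Using Bayes' theorem:
P(E) = 0.32 * 0.7 + 0.68 * 0.28
P(E) = 0.4144
P(H|E) = (0.32 * 0.7) / 0.4144 = 0.5405

0.5405


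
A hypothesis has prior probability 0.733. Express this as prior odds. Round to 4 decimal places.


Odds = P(H) / P(not H) = 0.733 / 0.267
= 2.7453

2.7453


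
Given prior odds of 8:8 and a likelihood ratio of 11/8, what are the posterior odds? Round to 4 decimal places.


Posterior odds = prior odds * LR
Prior odds = 8/8 = 1.0
LR = 11/8 = 1.375
Posterior odds = 1.0 * 1.375 = 1.375

1.375


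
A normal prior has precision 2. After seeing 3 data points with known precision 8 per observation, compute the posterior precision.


In the conjugate normal model, precisions add:
tau_posterior = tau_prior + n * tau_data
= 2 + 3*8 = 26

26


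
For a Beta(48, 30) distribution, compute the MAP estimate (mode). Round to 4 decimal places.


MAP = mode = (a-1)/(a+b-2)
= (48-1)/(48+30-2)
= 47/76 = 0.6184

0.6184


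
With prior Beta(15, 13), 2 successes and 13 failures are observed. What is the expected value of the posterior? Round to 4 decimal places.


Posterior = Beta(17, 26)
E[theta] = alpha/(alpha+beta)
= 17/43 = 0.3953

0.3953


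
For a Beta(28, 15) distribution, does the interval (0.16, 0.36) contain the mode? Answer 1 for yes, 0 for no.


Mode of Beta(a,b) = (a-1)/(a+b-2)
= (28-1)/(28+15-2) = 0.6585
Check: 0.16 <= 0.6585 <= 0.36?
Result: 0

0


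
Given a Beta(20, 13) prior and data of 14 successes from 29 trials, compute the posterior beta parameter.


Number of failures = 29 - 14 = 15
Posterior beta = 13 + 15 = 28

28


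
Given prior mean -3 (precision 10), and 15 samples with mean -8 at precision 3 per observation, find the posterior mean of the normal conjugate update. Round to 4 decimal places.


The posterior mean is a precision-weighted average of prior and data.
Post. prec. = 10 + 45 = 55
Post. mean = (-30 + -360)/55 = -390/55 = -7.0909

-7.0909


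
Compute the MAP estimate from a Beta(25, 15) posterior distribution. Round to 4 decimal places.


MAP = mode of Beta distribution
= (alpha - 1)/(alpha + beta - 2)
= (25-1)/(25+15-2)
= 24/38 = 0.6316

0.6316


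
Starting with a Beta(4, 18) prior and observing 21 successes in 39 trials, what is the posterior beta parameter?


Posterior beta = prior beta + failures
Failures = 39 - 21 = 18
beta_post = 18 + 18 = 36

36


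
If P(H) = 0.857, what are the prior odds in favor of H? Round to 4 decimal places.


Prior odds = P(H) / (1 - P(H))
= 0.857 / 0.143
= 5.993

5.993


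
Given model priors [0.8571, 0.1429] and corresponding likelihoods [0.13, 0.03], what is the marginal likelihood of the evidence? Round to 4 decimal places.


P(E) = sum_i P(M_i) P(E|M_i)
= 0.1114 + 0.0043
= 0.1157

0.1157


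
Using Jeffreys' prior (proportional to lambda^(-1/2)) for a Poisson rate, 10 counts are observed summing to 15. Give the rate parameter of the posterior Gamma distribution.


Conjugate update: Gamma(prior_shape + S, prior_rate + n).
Prior shape = 0.5, prior rate = 0.
Posterior rate = 0 + n = 10

10.0


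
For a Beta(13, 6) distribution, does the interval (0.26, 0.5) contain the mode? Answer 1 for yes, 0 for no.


Mode of Beta(a,b) = (a-1)/(a+b-2)
= (13-1)/(13+6-2) = 0.7059
Check: 0.26 <= 0.7059 <= 0.5?
Result: 0

0


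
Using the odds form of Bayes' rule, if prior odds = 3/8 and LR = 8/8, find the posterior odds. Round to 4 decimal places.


Bayes' rule in odds form: posterior odds = prior odds * LR
= (3 * 8) / (8 * 8)
= 24/64 = 0.375

0.375


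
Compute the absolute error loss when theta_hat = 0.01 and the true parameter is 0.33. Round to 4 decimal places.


L = |theta_hat - theta_true|
= |0.01 - 0.33| = 0.32

0.32


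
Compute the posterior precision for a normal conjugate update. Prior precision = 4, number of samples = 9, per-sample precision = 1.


tau_post = tau_0 + n * tau
= 4 + 9 * 1 = 13

13


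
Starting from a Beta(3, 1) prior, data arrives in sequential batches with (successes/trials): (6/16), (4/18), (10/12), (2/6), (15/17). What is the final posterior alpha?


In sequential Bayesian updating, we sum all successes.
Total successes = 37
Final alpha = 3 + 37 = 40

40


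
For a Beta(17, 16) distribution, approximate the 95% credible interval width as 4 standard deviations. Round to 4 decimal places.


Variance of Beta(a,b) = ab / ((a+b)^2 * (a+b+1))
= 17*16 / ((33)^2 * 34)
= 0.0073
SD = sqrt(0.0073) = 0.0857
Width = 4 * SD = 0.3428

0.3428


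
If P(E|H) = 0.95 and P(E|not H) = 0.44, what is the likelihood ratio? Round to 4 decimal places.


Likelihood ratio = P(E|H) / P(E|not H)
= 0.95 / 0.44
= 2.1591

2.1591


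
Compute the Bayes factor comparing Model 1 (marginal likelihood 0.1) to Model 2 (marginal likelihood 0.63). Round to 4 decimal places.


BF12 = marginal likelihood of M1 / marginal likelihood of M2
= 0.1/0.63
= 0.1587

0.1587


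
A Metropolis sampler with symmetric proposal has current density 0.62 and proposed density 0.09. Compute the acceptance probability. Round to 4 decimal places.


For symmetric proposals, acceptance = min(1, pi(x*)/pi(x))
= min(1, 0.09/0.62)
= min(1, 0.1452) = 0.1452

0.1452


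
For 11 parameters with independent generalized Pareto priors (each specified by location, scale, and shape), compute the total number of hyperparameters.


A generalized Pareto prior has 3 hyperparameters per parameter.
Total = 11 * 3 = 33

33


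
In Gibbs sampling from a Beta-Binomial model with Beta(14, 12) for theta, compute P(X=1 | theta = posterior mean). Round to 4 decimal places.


Posterior mean = alpha/(alpha+beta) = 14/26 = 0.5385
P(X=1|theta=mean) = theta = 0.5385

0.5385


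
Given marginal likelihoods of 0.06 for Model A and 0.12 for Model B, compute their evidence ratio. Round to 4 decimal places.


Ratio = ML(A) / ML(B) = 0.06/0.12
= 0.5

0.5


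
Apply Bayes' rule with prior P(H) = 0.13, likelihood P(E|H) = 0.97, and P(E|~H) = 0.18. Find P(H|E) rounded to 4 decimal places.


Step 1: Compute marginal P(E) = P(E|H)P(H) + P(E|~H)P(~H)
= 0.97*0.13 + 0.18*0.87 = 0.2827
Step 2: P(H|E) = P(E|H)P(H)/P(E) = 0.1261/0.2827
= 0.4461

0.4461


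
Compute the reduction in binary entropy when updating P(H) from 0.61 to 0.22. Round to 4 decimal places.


H_before = -p*log2(p) - (1-p)*log2(1-p) for p=0.61: 0.9648
H_after for p=0.22: 0.7602
Reduction = 0.9648 - 0.7602 = 0.2046

0.2046


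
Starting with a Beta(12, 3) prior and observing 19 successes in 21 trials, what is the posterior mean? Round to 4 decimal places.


Posterior parameters: alpha = 12 + 19 = 31
beta = 3 + 2 = 5
Posterior mean = alpha / (alpha + beta) = 31 / 36
= 0.8611

0.8611


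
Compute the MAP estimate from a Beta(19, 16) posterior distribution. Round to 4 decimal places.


MAP = mode of Beta distribution
= (alpha - 1)/(alpha + beta - 2)
= (19-1)/(19+16-2)
= 18/33 = 0.5455

0.5455


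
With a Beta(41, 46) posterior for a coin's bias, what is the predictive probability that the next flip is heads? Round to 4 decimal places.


The predictive probability equals the posterior mean.
P(next = heads) = alpha / (alpha + beta)
= 41 / 87 = 0.4713

0.4713


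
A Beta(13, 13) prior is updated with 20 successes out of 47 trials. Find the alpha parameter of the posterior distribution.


In the Beta-Binomial conjugate update:
alpha_post = alpha_prior + successes
= 13 + 20
= 33

33


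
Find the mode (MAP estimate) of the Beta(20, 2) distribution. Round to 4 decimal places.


For Beta(a,b) with a,b > 1:
Mode = (a-1)/(a+b-2) = (20-1)/(22-2)
= 19/20 = 0.95

0.95


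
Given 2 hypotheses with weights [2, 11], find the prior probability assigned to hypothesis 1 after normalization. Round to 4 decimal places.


To normalize, divide each weight by the sum of all weights.
Sum = 13
Prior(H1) = 2/13 = 0.1538

0.1538


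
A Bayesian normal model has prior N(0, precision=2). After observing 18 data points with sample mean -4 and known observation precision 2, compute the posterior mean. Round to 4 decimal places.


Posterior mean = (prior_precision * prior_mean + n * data_precision * data_mean) / (prior_precision + n * data_precision)
Numerator = 2*0 + 18*2*-4 = -144
Denominator = 2 + 18*2 = 38
Posterior mean = -3.7895

-3.7895


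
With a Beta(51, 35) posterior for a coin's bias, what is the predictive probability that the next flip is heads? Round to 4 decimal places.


The predictive probability equals the posterior mean.
P(next = heads) = alpha / (alpha + beta)
= 51 / 86 = 0.593

0.593


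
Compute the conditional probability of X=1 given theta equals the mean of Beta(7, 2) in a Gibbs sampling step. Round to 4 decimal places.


Mean of Beta(7, 2) = 0.7778
P(X=1 | theta=0.7778) = 0.7778

0.7778


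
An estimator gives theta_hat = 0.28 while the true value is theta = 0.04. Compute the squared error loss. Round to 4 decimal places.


The squared error loss is (theta_hat - theta)^2
= (0.28 - 0.04)^2
= (0.24)^2 = 0.0576

0.0576


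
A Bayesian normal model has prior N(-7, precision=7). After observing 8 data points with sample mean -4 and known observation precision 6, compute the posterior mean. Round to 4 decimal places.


Posterior mean = (prior_precision * prior_mean + n * data_precision * data_mean) / (prior_precision + n * data_precision)
Numerator = 7*-7 + 8*6*-4 = -241
Denominator = 7 + 8*6 = 55
Posterior mean = -4.3818

-4.3818


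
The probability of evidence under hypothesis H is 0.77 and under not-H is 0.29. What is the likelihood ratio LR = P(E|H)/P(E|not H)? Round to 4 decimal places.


LR = 0.77 / 0.29
= 2.6552

2.6552


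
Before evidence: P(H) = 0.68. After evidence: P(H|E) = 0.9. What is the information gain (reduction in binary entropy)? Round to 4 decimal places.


Prior entropy = 0.9044
Posterior entropy = 0.469
Information gain = 0.9044 - 0.469 = 0.4354

0.4354


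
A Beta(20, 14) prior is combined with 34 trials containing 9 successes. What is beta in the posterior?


In conjugate updating:
beta_posterior = beta_prior + (n - k)
= 14 + (34 - 9)
= 14 + 25 = 39

39


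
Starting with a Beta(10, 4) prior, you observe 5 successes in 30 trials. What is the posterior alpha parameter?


For a Beta-Binomial conjugate model:
Posterior alpha = prior alpha + number of successes
= 10 + 5 = 15

15


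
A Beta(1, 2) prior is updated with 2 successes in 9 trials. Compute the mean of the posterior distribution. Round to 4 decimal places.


After update: Beta(3, 9)
Mean = 3 / (3 + 9) = 3 / 12
= 0.25

0.25


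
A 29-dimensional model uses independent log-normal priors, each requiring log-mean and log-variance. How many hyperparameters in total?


Per parameter: 2 (log-mean and log-variance).
Total = 29 * 2 = 58

58


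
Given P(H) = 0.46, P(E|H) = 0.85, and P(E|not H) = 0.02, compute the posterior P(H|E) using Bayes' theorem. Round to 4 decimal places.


By Bayes' theorem: P(H|E) = P(E|H)*P(H) / P(E)
P(E) = P(E|H)*P(H) + P(E|not H)*P(not H)
P(E) = 0.85*0.46 + 0.02*0.54 = 0.4018
P(H|E) = 0.85*0.46 / 0.4018 = 0.9731

0.9731


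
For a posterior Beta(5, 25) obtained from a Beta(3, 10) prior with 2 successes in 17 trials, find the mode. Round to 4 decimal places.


Mode = (alpha - 1) / (alpha + beta - 2)
= 4 / 28
= 0.1429

0.1429


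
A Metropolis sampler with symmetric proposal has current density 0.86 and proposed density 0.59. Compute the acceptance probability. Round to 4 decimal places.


For symmetric proposals, acceptance = min(1, pi(x*)/pi(x))
= min(1, 0.59/0.86)
= min(1, 0.686) = 0.686

0.686


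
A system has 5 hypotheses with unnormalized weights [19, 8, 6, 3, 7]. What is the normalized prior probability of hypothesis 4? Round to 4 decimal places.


The normalized prior is the weight divided by the total.
Total weight = 43
P(H4) = 3 / 43 = 0.0698

0.0698


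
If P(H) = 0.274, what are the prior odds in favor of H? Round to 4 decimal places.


Prior odds = P(H) / (1 - P(H))
= 0.274 / 0.726
= 0.3774

0.3774


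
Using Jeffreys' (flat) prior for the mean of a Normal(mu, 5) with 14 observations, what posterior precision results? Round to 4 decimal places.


Flat prior means prior precision is 0.
Posterior precision = n / sigma^2 = 14/5 = 2.8

2.8


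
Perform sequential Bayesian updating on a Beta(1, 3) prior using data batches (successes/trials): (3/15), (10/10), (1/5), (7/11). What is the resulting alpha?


Accumulate successes: 21
Posterior alpha = prior alpha + sum of successes
= 1 + 21 = 22

22


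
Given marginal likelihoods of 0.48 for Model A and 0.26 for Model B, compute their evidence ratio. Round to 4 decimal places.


Ratio = ML(A) / ML(B) = 0.48/0.26
= 1.8462

1.8462


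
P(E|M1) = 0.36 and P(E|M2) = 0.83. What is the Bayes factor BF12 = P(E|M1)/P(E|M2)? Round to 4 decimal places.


Bayes factor BF12 = P(E|M1) / P(E|M2)
= 0.36 / 0.83
= 0.4337

0.4337


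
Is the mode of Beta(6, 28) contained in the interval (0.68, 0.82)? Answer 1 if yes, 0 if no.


Mode = (a-1)/(a+b-2) = 5/32 = 0.1562
Interval: (0.68, 0.82)
Contains mode? 0

0


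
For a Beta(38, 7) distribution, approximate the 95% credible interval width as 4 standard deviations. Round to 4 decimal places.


Variance of Beta(a,b) = ab / ((a+b)^2 * (a+b+1))
= 38*7 / ((45)^2 * 46)
= 0.0029
SD = sqrt(0.0029) = 0.0534
Width = 4 * SD = 0.2138

0.2138


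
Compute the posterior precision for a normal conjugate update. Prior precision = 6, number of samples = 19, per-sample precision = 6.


tau_post = tau_0 + n * tau
= 6 + 19 * 6 = 120

120


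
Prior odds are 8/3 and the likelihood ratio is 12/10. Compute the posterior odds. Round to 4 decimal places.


Posterior odds = prior odds * likelihood ratio
= (8/3) * (12/10)
= 96 / 30
= 3.2

3.2


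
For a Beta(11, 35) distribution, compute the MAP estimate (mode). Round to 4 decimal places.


MAP = mode = (a-1)/(a+b-2)
= (11-1)/(11+35-2)
= 10/44 = 0.2273

0.2273


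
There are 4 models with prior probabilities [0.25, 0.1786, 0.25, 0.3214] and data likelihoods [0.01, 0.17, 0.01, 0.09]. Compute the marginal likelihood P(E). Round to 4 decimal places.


P(E) = sum over models of P(M_i) * P(E|M_i)
= 0.25*0.01 + 0.1786*0.17 + 0.25*0.01 + 0.3214*0.09
= 0.0643

0.0643


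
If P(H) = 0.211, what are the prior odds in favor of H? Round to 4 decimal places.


Prior odds = P(H) / (1 - P(H))
= 0.211 / 0.789
= 0.2674

0.2674


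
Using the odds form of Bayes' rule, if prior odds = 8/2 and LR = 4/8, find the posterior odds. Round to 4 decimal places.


Bayes' rule in odds form: posterior odds = prior odds * LR
= (8 * 4) / (2 * 8)
= 32/16 = 2.0

2.0


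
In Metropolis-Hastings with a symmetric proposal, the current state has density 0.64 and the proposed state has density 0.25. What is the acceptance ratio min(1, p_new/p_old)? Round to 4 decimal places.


Ratio = p_new / p_old = 0.25 / 0.64 = 0.3906
Acceptance = min(1, 0.3906) = 0.3906

0.3906


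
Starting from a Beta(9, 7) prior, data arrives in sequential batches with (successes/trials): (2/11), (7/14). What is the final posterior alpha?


In sequential Bayesian updating, we sum all successes.
Total successes = 9
Final alpha = 9 + 9 = 18

18


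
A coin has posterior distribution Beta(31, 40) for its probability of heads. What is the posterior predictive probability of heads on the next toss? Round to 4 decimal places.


Posterior predictive = E[theta] = alpha/(alpha+beta)
= 31/71
= 0.4366

0.4366


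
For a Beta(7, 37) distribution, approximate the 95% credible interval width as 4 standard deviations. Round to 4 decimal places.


Variance of Beta(a,b) = ab / ((a+b)^2 * (a+b+1))
= 7*37 / ((44)^2 * 45)
= 0.003
SD = sqrt(0.003) = 0.0545
Width = 4 * SD = 0.2181

0.2181
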